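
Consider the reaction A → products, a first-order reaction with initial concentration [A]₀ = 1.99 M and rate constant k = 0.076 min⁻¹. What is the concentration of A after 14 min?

0.6867 M

Step 1: For a first-order reaction: [A] = [A]₀ × e^(-kt)
Step 2: [A] = 1.99 × e^(-0.076 × 14)
Step 3: [A] = 1.99 × e^(-1.064)
Step 4: [A] = 1.99 × 0.345073 = 0.6867 M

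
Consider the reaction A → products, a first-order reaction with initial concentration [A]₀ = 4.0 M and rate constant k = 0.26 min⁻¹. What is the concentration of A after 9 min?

0.3853 M

Step 1: For a first-order reaction: [A] = [A]₀ × e^(-kt)
Step 2: [A] = 4.0 × e^(-0.26 × 9)
Step 3: [A] = 4.0 × e^(-2.34)
Step 4: [A] = 4.0 × 0.0963276 = 0.3853 M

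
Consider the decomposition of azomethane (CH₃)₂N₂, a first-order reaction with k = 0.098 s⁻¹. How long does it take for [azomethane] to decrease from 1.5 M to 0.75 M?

7.073 s

Step 1: For first-order: t = ln([azomethane]₀/[azomethane])/k
Step 2: t = ln(1.5/0.75)/0.098
Step 3: t = ln(2)/0.098
Step 4: t = 0.6931/0.098 = 7.073 s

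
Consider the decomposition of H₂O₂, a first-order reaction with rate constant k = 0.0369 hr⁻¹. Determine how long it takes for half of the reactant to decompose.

18.78 hr

Step 1: For a first-order reaction, t₁/₂ = ln(2)/k
Step 2: t₁/₂ = ln(2)/0.0369
Step 3: t₁/₂ = 0.6931/0.0369 = 18.78 hr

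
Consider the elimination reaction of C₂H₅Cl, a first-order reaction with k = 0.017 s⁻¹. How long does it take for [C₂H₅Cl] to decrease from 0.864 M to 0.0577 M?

159.2 s

Step 1: For first-order: t = ln([C₂H₅Cl]₀/[C₂H₅Cl])/k
Step 2: t = ln(0.864/0.0577)/0.017
Step 3: t = ln(14.97)/0.017
Step 4: t = 2.706/0.017 = 159.2 s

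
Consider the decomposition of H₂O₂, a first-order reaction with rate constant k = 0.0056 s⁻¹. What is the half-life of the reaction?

123.8 s

Step 1: For a first-order reaction, t₁/₂ = ln(2)/k
Step 2: t₁/₂ = ln(2)/0.0056
Step 3: t₁/₂ = 0.6931/0.0056 = 123.8 s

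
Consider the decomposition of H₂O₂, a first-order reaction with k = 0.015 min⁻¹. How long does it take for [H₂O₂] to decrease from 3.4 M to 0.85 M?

92.42 min

Step 1: For first-order: t = ln([H₂O₂]₀/[H₂O₂])/k
Step 2: t = ln(3.4/0.85)/0.015
Step 3: t = ln(4)/0.015
Step 4: t = 1.386/0.015 = 92.42 min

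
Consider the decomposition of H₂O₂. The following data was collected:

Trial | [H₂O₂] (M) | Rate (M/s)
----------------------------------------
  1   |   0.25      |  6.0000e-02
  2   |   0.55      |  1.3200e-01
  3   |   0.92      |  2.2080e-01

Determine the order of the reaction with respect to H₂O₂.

first order (1)

Step 1: Compare trials to find order n where rate₂/rate₁ = ([H₂O₂]₂/[H₂O₂]₁)^n
Step 2: rate₂/rate₁ = 1.3200e-01/6.0000e-02 = 2.2
Step 3: [H₂O₂]₂/[H₂O₂]₁ = 0.55/0.25 = 2.2
Step 4: n = ln(2.2)/ln(2.2) = 1.00 ≈ 1
Step 5: The reaction is first order in H₂O₂.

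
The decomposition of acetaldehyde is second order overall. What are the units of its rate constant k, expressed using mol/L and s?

(mol/L)⁻¹·s⁻¹

Step 1: For overall order n, rate = k × (concentration)^n.
Step 2: Rate has units mol/L·s⁻¹; concentration term has units (mol/L)^2.
Step 3: k = rate / (concentration)^n, so units of k = (mol/L)^(1-2)·s⁻¹ = (mol/L)⁻¹·s⁻¹.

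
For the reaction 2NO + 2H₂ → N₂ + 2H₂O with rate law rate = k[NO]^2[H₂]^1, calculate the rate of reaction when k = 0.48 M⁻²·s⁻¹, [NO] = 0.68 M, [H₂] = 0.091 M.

0.0202 M/s

Step 1: The rate law is rate = k[NO]^2[H₂]^1
Step 2: Substitute: rate = 0.48 × (0.68)^2 × (0.091)^1
Step 3: rate = 0.48 × 0.4624 × 0.091 = 0.0201976 M/s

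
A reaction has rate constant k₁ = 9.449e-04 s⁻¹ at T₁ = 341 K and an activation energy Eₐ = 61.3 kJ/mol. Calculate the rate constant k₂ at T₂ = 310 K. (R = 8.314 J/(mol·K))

1.087e-04 s⁻¹

Step 1: Use the two-temperature Arrhenius form: ln(k₂/k₁) = -Eₐ/R × (1/T₂ - 1/T₁)
Step 2: Convert Eₐ to J/mol: 61.3 kJ/mol = 61300 J/mol
Step 3: 1/T₂ - 1/T₁ = 1/310 - 1/341 = 2.932551e-04 K⁻¹
Step 4: ln(k₂/k₁) = -61300/8.314 × 2.932551e-04 = -2.16220
Step 5: k₂ = k₁ × exp(-2.16220) = 9.449e-04 × 1.15072e-01 = 1.087e-04 s⁻¹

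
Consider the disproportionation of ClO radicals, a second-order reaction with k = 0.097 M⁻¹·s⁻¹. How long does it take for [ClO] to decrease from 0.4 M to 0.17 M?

34.87 s

Step 1: For second-order: t = (1/[ClO] - 1/[ClO]₀)/k
Step 2: t = (1/0.17 - 1/0.4)/0.097
Step 3: t = (5.882 - 2.5)/0.097
Step 4: t = 3.382/0.097 = 34.87 s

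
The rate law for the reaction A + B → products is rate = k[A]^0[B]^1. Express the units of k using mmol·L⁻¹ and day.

day⁻¹

Step 1: Overall order = 0 + 1 = 1.
Step 2: rate has units mmol·L⁻¹·day⁻¹; [A]^0[B]^1 has units (mmol·L⁻¹)^1.
Step 3: k = rate/([A]^0[B]^1), so units of k = (mmol·L⁻¹)^(1-1)·day⁻¹ = day⁻¹.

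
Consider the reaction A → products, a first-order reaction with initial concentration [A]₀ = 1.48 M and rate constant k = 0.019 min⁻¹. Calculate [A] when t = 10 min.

1.224 M

Step 1: For a first-order reaction: [A] = [A]₀ × e^(-kt)
Step 2: [A] = 1.48 × e^(-0.019 × 10)
Step 3: [A] = 1.48 × e^(-0.19)
Step 4: [A] = 1.48 × 0.826959 = 1.224 M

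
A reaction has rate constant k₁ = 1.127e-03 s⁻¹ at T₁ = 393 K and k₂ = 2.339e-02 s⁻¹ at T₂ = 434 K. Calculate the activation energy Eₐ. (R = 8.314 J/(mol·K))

104.9 kJ/mol

Step 1: Use the two-temperature Arrhenius form: ln(k₂/k₁) = -Eₐ/R × (1/T₂ - 1/T₁)
Step 2: ln(k₂/k₁) = ln(2.339e-02/1.127e-03) = ln(20.7542) = 3.03275
Step 3: 1/T₂ - 1/T₁ = 1/434 - 1/393 = -2.403818e-04 K⁻¹
Step 4: Eₐ = -R × ln(k₂/k₁) / (1/T₂ - 1/T₁) = -8.314 × 3.03275 / -2.403818e-04
Step 5: Eₐ = 1.0489e+05 J/mol = 104.9 kJ/mol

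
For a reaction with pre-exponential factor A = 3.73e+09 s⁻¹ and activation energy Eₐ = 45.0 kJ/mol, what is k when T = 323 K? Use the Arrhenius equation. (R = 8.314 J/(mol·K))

1.97e+02 s⁻¹

Step 1: Use the Arrhenius equation: k = A × exp(-Eₐ/RT)
Step 2: Convert Eₐ to J/mol: 45.0 kJ/mol = 45000 J/mol
Step 3: Calculate the exponent: -Eₐ/(RT) = -45000/(8.314 × 323) = -16.75714
Step 4: k = 3.73e+09 × exp(-16.75714)
Step 5: k = 3.73e+09 × 5.27797e-08 = 1.9687e+02 s⁻¹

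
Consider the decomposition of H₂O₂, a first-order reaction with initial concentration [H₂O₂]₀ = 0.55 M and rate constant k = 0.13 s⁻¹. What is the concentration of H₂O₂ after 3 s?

0.3724 M

Step 1: For a first-order reaction: [H₂O₂] = [H₂O₂]₀ × e^(-kt)
Step 2: [H₂O₂] = 0.55 × e^(-0.13 × 3)
Step 3: [H₂O₂] = 0.55 × e^(-0.39)
Step 4: [H₂O₂] = 0.55 × 0.677057 = 0.3724 M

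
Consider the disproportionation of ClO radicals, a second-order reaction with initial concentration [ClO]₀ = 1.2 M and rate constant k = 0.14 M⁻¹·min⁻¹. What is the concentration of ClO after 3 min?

0.7979 M

Step 1: For a second-order reaction: 1/[ClO] = 1/[ClO]₀ + kt
Step 2: 1/[ClO] = 1/1.2 + 0.14 × 3
Step 3: 1/[ClO] = 0.8333 + 0.42 = 1.253
Step 4: [ClO] = 1/1.253 = 0.7979 M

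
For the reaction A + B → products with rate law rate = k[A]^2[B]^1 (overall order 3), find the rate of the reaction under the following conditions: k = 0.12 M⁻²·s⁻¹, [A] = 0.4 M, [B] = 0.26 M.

0.004992 M/s

Step 1: The rate law is rate = k[A]^2[B]^1, overall order = 2+1 = 3
Step 2: Substitute values: rate = 0.12 × (0.4)^2 × (0.26)^1
Step 3: rate = 0.12 × 0.16 × 0.26 = 0.004992 M/s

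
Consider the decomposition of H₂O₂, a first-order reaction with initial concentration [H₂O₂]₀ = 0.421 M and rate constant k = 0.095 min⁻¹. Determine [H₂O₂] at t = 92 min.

6.738e-05 M

Step 1: For a first-order reaction: [H₂O₂] = [H₂O₂]₀ × e^(-kt)
Step 2: [H₂O₂] = 0.421 × e^(-0.095 × 92)
Step 3: [H₂O₂] = 0.421 × e^(-8.74)
Step 4: [H₂O₂] = 0.421 × 0.000160054 = 6.738e-05 M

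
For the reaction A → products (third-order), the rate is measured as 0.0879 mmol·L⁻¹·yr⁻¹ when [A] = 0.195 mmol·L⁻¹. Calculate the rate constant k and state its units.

11.85 (mmol·L⁻¹)⁻²·yr⁻¹

Step 1: rate = k[A]^3, so k = rate / [A]^3.
Step 2: k = 0.0879 / (0.195)^3 = 0.0879 / 0.007415.
Step 3: k = 11.85 (mmol·L⁻¹)⁻²·yr⁻¹.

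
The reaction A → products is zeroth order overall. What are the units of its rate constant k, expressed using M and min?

M·min⁻¹

Step 1: For overall order n, rate = k × (concentration)^n.
Step 2: Rate has units M·min⁻¹; concentration term has units M^0.
Step 3: k = rate / (concentration)^n, so units of k = M^(1-0)·min⁻¹ = M·min⁻¹.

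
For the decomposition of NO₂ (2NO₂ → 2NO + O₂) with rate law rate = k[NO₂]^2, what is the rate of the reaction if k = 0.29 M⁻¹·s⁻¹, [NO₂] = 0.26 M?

0.0196 M/s

Step 1: Identify the rate law: rate = k[NO₂]^2
Step 2: Substitute values: rate = 0.29 × (0.26)^2
Step 3: Calculate: rate = 0.29 × 0.0676 = 0.019604 M/s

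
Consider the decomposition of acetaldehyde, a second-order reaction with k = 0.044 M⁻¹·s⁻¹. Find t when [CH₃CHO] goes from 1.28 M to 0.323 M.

52.61 s

Step 1: For second-order: t = (1/[CH₃CHO] - 1/[CH₃CHO]₀)/k
Step 2: t = (1/0.323 - 1/1.28)/0.044
Step 3: t = (3.096 - 0.7812)/0.044
Step 4: t = 2.315/0.044 = 52.61 s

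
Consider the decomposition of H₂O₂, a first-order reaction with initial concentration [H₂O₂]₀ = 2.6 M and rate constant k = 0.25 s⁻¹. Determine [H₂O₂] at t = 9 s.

0.274 M

Step 1: For a first-order reaction: [H₂O₂] = [H₂O₂]₀ × e^(-kt)
Step 2: [H₂O₂] = 2.6 × e^(-0.25 × 9)
Step 3: [H₂O₂] = 2.6 × e^(-2.25)
Step 4: [H₂O₂] = 2.6 × 0.105399 = 0.274 M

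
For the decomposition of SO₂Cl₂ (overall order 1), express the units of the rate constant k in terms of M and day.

day⁻¹

Step 1: For overall order n, rate = k × (concentration)^n.
Step 2: Rate has units M·day⁻¹; concentration term has units M^1.
Step 3: k = rate / (concentration)^n, so units of k = M^(1-1)·day⁻¹ = day⁻¹.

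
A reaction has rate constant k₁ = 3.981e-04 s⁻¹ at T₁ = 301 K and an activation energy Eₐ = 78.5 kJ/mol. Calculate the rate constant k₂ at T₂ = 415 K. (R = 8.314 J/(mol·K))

2.199e+00 s⁻¹

Step 1: Use the two-temperature Arrhenius form: ln(k₂/k₁) = -Eₐ/R × (1/T₂ - 1/T₁)
Step 2: Convert Eₐ to J/mol: 78.5 kJ/mol = 78500 J/mol
Step 3: 1/T₂ - 1/T₁ = 1/415 - 1/301 = -9.126206e-04 K⁻¹
Step 4: ln(k₂/k₁) = -78500/8.314 × -9.126206e-04 = 8.61688
Step 5: k₂ = k₁ × exp(8.61688) = 3.981e-04 × 5.52412e+03 = 2.199e+00 s⁻¹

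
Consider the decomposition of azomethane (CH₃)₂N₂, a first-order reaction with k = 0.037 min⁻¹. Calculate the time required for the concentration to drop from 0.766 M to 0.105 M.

53.71 min

Step 1: For first-order: t = ln([azomethane]₀/[azomethane])/k
Step 2: t = ln(0.766/0.105)/0.037
Step 3: t = ln(7.295)/0.037
Step 4: t = 1.987/0.037 = 53.71 min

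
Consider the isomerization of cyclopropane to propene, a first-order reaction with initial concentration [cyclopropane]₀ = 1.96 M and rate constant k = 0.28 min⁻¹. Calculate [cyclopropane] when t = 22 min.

0.00414 M

Step 1: For a first-order reaction: [cyclopropane] = [cyclopropane]₀ × e^(-kt)
Step 2: [cyclopropane] = 1.96 × e^(-0.28 × 22)
Step 3: [cyclopropane] = 1.96 × e^(-6.16)
Step 4: [cyclopropane] = 1.96 × 0.00211225 = 0.00414 M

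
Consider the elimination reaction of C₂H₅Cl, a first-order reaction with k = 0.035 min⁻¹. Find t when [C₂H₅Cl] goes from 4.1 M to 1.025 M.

39.61 min

Step 1: For first-order: t = ln([C₂H₅Cl]₀/[C₂H₅Cl])/k
Step 2: t = ln(4.1/1.025)/0.035
Step 3: t = ln(4)/0.035
Step 4: t = 1.386/0.035 = 39.61 min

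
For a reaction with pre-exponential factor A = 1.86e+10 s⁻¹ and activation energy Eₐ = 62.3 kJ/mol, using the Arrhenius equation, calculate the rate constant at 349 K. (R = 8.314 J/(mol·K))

8.81e+00 s⁻¹

Step 1: Use the Arrhenius equation: k = A × exp(-Eₐ/RT)
Step 2: Convert Eₐ to J/mol: 62.3 kJ/mol = 62300 J/mol
Step 3: Calculate the exponent: -Eₐ/(RT) = -62300/(8.314 × 349) = -21.47102
Step 4: k = 1.86e+10 × exp(-21.47102)
Step 5: k = 1.86e+10 × 4.73429e-10 = 8.8058e+00 s⁻¹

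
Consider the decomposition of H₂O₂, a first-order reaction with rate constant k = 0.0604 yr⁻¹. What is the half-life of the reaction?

11.48 yr

Step 1: For a first-order reaction, t₁/₂ = ln(2)/k
Step 2: t₁/₂ = ln(2)/0.0604
Step 3: t₁/₂ = 0.6931/0.0604 = 11.48 yr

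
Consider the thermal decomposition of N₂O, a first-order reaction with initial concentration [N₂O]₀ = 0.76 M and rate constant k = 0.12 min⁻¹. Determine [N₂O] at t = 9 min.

0.2581 M

Step 1: For a first-order reaction: [N₂O] = [N₂O]₀ × e^(-kt)
Step 2: [N₂O] = 0.76 × e^(-0.12 × 9)
Step 3: [N₂O] = 0.76 × e^(-1.08)
Step 4: [N₂O] = 0.76 × 0.339596 = 0.2581 M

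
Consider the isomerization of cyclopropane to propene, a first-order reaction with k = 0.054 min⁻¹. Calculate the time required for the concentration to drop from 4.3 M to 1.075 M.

25.67 min

Step 1: For first-order: t = ln([cyclopropane]₀/[cyclopropane])/k
Step 2: t = ln(4.3/1.075)/0.054
Step 3: t = ln(4)/0.054
Step 4: t = 1.386/0.054 = 25.67 min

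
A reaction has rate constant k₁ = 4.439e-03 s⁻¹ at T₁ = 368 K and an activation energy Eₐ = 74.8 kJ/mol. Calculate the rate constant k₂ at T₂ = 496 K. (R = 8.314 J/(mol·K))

2.440e+00 s⁻¹

Step 1: Use the two-temperature Arrhenius form: ln(k₂/k₁) = -Eₐ/R × (1/T₂ - 1/T₁)
Step 2: Convert Eₐ to J/mol: 74.8 kJ/mol = 74800 J/mol
Step 3: 1/T₂ - 1/T₁ = 1/496 - 1/368 = -7.012623e-04 K⁻¹
Step 4: ln(k₂/k₁) = -74800/8.314 × -7.012623e-04 = 6.30917
Step 5: k₂ = k₁ × exp(6.30917) = 4.439e-03 × 5.49589e+02 = 2.440e+00 s⁻¹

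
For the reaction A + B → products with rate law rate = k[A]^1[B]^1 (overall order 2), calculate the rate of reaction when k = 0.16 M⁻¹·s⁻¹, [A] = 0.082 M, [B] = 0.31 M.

0.004067 M/s

Step 1: The rate law is rate = k[A]^1[B]^1, overall order = 1+1 = 2
Step 2: Substitute values: rate = 0.16 × (0.082)^1 × (0.31)^1
Step 3: rate = 0.16 × 0.082 × 0.31 = 0.0040672 M/s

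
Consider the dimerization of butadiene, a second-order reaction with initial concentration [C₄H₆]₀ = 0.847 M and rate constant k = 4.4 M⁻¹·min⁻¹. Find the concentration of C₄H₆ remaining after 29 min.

0.007765 M

Step 1: For a second-order reaction: 1/[C₄H₆] = 1/[C₄H₆]₀ + kt
Step 2: 1/[C₄H₆] = 1/0.847 + 4.4 × 29
Step 3: 1/[C₄H₆] = 1.181 + 127.6 = 128.8
Step 4: [C₄H₆] = 1/128.8 = 0.007765 M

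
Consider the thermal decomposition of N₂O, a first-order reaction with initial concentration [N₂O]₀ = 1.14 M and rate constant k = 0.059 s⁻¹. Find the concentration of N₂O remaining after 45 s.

0.08014 M

Step 1: For a first-order reaction: [N₂O] = [N₂O]₀ × e^(-kt)
Step 2: [N₂O] = 1.14 × e^(-0.059 × 45)
Step 3: [N₂O] = 1.14 × e^(-2.655)
Step 4: [N₂O] = 1.14 × 0.0702988 = 0.08014 M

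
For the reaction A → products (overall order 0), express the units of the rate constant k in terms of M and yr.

M·yr⁻¹

Step 1: For overall order n, rate = k × (concentration)^n.
Step 2: Rate has units M·yr⁻¹; concentration term has units M^0.
Step 3: k = rate / (concentration)^n, so units of k = M^(1-0)·yr⁻¹ = M·yr⁻¹.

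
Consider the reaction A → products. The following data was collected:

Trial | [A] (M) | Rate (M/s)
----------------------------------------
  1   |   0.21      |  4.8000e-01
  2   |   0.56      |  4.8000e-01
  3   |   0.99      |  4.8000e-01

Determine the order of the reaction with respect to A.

zeroth order (0)

Step 1: Compare trials - when concentration changes, rate stays constant.
Step 2: rate₂/rate₁ = 4.8000e-01/4.8000e-01 = 1
Step 3: [A]₂/[A]₁ = 0.56/0.21 = 2.667
Step 4: Since rate ratio ≈ (conc ratio)^0, the reaction is zeroth order.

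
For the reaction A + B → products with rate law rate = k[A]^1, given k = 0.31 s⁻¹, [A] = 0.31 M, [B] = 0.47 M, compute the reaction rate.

0.0961 M/s

Step 1: The rate law is rate = k[A]^1
Step 2: Note that the rate does not depend on [B] (zero order in B).
Step 3: rate = 0.31 × (0.31)^1 = 0.0961 M/s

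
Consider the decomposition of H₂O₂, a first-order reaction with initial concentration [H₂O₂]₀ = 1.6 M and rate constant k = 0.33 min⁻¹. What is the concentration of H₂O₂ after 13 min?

0.02193 M

Step 1: For a first-order reaction: [H₂O₂] = [H₂O₂]₀ × e^(-kt)
Step 2: [H₂O₂] = 1.6 × e^(-0.33 × 13)
Step 3: [H₂O₂] = 1.6 × e^(-4.29)
Step 4: [H₂O₂] = 1.6 × 0.0137049 = 0.02193 M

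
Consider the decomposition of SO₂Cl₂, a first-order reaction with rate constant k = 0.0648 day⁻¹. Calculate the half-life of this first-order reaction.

10.7 day

Step 1: For a first-order reaction, t₁/₂ = ln(2)/k
Step 2: t₁/₂ = ln(2)/0.0648
Step 3: t₁/₂ = 0.6931/0.0648 = 10.7 day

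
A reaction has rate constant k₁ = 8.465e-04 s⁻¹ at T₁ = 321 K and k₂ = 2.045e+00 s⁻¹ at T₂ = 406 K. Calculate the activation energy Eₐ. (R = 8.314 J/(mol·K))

99.3 kJ/mol

Step 1: Use the two-temperature Arrhenius form: ln(k₂/k₁) = -Eₐ/R × (1/T₂ - 1/T₁)
Step 2: ln(k₂/k₁) = ln(2.045e+00/8.465e-04) = ln(2415.83) = 7.7898
Step 3: 1/T₂ - 1/T₁ = 1/406 - 1/321 = -6.522106e-04 K⁻¹
Step 4: Eₐ = -R × ln(k₂/k₁) / (1/T₂ - 1/T₁) = -8.314 × 7.7898 / -6.522106e-04
Step 5: Eₐ = 9.9300e+04 J/mol = 99.3 kJ/mol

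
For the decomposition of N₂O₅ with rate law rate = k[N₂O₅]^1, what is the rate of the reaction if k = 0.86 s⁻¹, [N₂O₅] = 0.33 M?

0.2838 M/s

Step 1: Identify the rate law: rate = k[N₂O₅]^1
Step 2: Substitute values: rate = 0.86 × (0.33)^1
Step 3: Calculate: rate = 0.86 × 0.33 = 0.2838 M/s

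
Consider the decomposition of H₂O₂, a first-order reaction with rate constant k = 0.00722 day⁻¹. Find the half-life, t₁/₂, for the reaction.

96 day

Step 1: For a first-order reaction, t₁/₂ = ln(2)/k
Step 2: t₁/₂ = ln(2)/0.00722
Step 3: t₁/₂ = 0.6931/0.00722 = 96 day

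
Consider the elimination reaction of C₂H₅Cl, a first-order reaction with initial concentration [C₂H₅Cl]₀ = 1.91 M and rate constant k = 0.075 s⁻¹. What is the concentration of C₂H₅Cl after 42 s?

0.08185 M

Step 1: For a first-order reaction: [C₂H₅Cl] = [C₂H₅Cl]₀ × e^(-kt)
Step 2: [C₂H₅Cl] = 1.91 × e^(-0.075 × 42)
Step 3: [C₂H₅Cl] = 1.91 × e^(-3.15)
Step 4: [C₂H₅Cl] = 1.91 × 0.0428521 = 0.08185 M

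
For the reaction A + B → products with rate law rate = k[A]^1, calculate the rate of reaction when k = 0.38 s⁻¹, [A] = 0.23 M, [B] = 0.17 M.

0.0874 M/s

Step 1: The rate law is rate = k[A]^1
Step 2: Note that the rate does not depend on [B] (zero order in B).
Step 3: rate = 0.38 × (0.23)^1 = 0.0874 M/s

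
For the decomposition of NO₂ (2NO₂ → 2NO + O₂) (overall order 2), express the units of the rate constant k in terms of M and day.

M⁻¹·day⁻¹

Step 1: For overall order n, rate = k × (concentration)^n.
Step 2: Rate has units M·day⁻¹; concentration term has units M^2.
Step 3: k = rate / (concentration)^n, so units of k = M^(1-2)·day⁻¹ = M⁻¹·day⁻¹.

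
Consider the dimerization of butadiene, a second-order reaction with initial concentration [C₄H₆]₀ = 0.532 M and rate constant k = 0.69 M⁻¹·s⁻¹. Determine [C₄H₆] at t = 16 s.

0.0774 M

Step 1: For a second-order reaction: 1/[C₄H₆] = 1/[C₄H₆]₀ + kt
Step 2: 1/[C₄H₆] = 1/0.532 + 0.69 × 16
Step 3: 1/[C₄H₆] = 1.88 + 11.04 = 12.92
Step 4: [C₄H₆] = 1/12.92 = 0.0774 M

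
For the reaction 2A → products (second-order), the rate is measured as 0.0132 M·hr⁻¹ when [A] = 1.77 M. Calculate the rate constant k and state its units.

0.004213 M⁻¹·hr⁻¹

Step 1: rate = k[A]^2, so k = rate / [A]^2.
Step 2: k = 0.0132 / (1.77)^2 = 0.0132 / 3.133.
Step 3: k = 0.004213 M⁻¹·hr⁻¹.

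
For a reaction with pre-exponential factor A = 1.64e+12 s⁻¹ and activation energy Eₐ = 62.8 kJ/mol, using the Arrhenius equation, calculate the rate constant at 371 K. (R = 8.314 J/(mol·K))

2.36e+03 s⁻¹

Step 1: Use the Arrhenius equation: k = A × exp(-Eₐ/RT)
Step 2: Convert Eₐ to J/mol: 62.8 kJ/mol = 62800 J/mol
Step 3: Calculate the exponent: -Eₐ/(RT) = -62800/(8.314 × 371) = -20.35990
Step 4: k = 1.64e+12 × exp(-20.35990)
Step 5: k = 1.64e+12 × 1.43816e-09 = 2.3586e+03 s⁻¹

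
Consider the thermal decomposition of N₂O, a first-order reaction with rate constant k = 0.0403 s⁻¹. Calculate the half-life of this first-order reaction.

17.2 s

Step 1: For a first-order reaction, t₁/₂ = ln(2)/k
Step 2: t₁/₂ = ln(2)/0.0403
Step 3: t₁/₂ = 0.6931/0.0403 = 17.2 s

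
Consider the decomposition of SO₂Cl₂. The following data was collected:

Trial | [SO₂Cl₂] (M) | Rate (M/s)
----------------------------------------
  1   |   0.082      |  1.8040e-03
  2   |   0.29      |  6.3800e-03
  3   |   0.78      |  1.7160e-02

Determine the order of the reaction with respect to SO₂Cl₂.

first order (1)

Step 1: Compare trials to find order n where rate₂/rate₁ = ([SO₂Cl₂]₂/[SO₂Cl₂]₁)^n
Step 2: rate₂/rate₁ = 6.3800e-03/1.8040e-03 = 3.537
Step 3: [SO₂Cl₂]₂/[SO₂Cl₂]₁ = 0.29/0.082 = 3.537
Step 4: n = ln(3.537)/ln(3.537) = 1.00 ≈ 1
Step 5: The reaction is first order in SO₂Cl₂.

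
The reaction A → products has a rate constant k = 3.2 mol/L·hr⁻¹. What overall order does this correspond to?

zeroth order (0)

Step 1: The units of k for an nth-order reaction are (concentration)^(1-n)·(time)⁻¹.
Step 2: Here k has units mol/L·hr⁻¹, so the concentration exponent is 1.
Step 3: 1 - n = 1 ⇒ n = 0. The reaction is zeroth order.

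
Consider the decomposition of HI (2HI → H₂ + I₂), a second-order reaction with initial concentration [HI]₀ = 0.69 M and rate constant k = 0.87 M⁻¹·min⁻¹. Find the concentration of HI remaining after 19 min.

0.05562 M

Step 1: For a second-order reaction: 1/[HI] = 1/[HI]₀ + kt
Step 2: 1/[HI] = 1/0.69 + 0.87 × 19
Step 3: 1/[HI] = 1.449 + 16.53 = 17.98
Step 4: [HI] = 1/17.98 = 0.05562 M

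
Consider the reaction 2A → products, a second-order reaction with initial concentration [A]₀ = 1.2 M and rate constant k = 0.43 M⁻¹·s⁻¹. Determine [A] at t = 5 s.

0.3352 M

Step 1: For a second-order reaction: 1/[A] = 1/[A]₀ + kt
Step 2: 1/[A] = 1/1.2 + 0.43 × 5
Step 3: 1/[A] = 0.8333 + 2.15 = 2.983
Step 4: [A] = 1/2.983 = 0.3352 M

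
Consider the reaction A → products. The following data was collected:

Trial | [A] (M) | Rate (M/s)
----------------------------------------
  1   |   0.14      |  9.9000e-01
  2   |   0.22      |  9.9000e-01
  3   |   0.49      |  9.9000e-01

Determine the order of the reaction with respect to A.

zeroth order (0)

Step 1: Compare trials - when concentration changes, rate stays constant.
Step 2: rate₂/rate₁ = 9.9000e-01/9.9000e-01 = 1
Step 3: [A]₂/[A]₁ = 0.22/0.14 = 1.571
Step 4: Since rate ratio ≈ (conc ratio)^0, the reaction is zeroth order.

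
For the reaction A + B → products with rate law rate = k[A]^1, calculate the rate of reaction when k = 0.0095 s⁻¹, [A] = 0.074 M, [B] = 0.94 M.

0.000703 M/s

Step 1: The rate law is rate = k[A]^1
Step 2: Note that the rate does not depend on [B] (zero order in B).
Step 3: rate = 0.0095 × (0.074)^1 = 0.000703 M/s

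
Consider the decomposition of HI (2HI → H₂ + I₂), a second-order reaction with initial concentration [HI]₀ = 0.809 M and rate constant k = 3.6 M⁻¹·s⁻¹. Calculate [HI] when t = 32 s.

0.008588 M

Step 1: For a second-order reaction: 1/[HI] = 1/[HI]₀ + kt
Step 2: 1/[HI] = 1/0.809 + 3.6 × 32
Step 3: 1/[HI] = 1.236 + 115.2 = 116.4
Step 4: [HI] = 1/116.4 = 0.008588 M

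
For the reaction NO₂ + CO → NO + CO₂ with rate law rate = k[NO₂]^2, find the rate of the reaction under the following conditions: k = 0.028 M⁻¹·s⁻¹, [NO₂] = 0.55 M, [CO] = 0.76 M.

0.00847 M/s

Step 1: The rate law is rate = k[NO₂]^2
Step 2: Note that the rate does not depend on [CO] (zero order in CO).
Step 3: rate = 0.028 × (0.55)^2 = 0.00847 M/s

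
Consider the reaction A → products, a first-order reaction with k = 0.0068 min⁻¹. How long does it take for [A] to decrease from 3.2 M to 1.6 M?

101.9 min

Step 1: For first-order: t = ln([A]₀/[A])/k
Step 2: t = ln(3.2/1.6)/0.0068
Step 3: t = ln(2)/0.0068
Step 4: t = 0.6931/0.0068 = 101.9 min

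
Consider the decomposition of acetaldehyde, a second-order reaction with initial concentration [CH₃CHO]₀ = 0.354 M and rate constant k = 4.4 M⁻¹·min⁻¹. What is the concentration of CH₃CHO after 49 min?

0.004578 M

Step 1: For a second-order reaction: 1/[CH₃CHO] = 1/[CH₃CHO]₀ + kt
Step 2: 1/[CH₃CHO] = 1/0.354 + 4.4 × 49
Step 3: 1/[CH₃CHO] = 2.825 + 215.6 = 218.4
Step 4: [CH₃CHO] = 1/218.4 = 0.004578 M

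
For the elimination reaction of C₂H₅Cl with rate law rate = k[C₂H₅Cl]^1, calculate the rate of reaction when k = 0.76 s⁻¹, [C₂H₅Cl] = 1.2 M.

0.912 M/s

Step 1: Identify the rate law: rate = k[C₂H₅Cl]^1
Step 2: Substitute values: rate = 0.76 × (1.2)^1
Step 3: Calculate: rate = 0.76 × 1.2 = 0.912 M/s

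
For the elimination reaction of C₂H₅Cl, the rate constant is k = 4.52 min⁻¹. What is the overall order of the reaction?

first order (1)

Step 1: The units of k for an nth-order reaction are (concentration)^(1-n)·(time)⁻¹.
Step 2: Here k has units min⁻¹, so the concentration exponent is 0.
Step 3: 1 - n = 0 ⇒ n = 1. The reaction is first order.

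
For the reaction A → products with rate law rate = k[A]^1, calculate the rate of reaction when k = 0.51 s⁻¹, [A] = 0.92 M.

0.4692 M/s

Step 1: Identify the rate law: rate = k[A]^1
Step 2: Substitute values: rate = 0.51 × (0.92)^1
Step 3: Calculate: rate = 0.51 × 0.92 = 0.4692 M/s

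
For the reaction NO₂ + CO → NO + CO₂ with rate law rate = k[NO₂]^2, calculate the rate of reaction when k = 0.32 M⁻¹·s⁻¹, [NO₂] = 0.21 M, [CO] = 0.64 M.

0.01411 M/s

Step 1: The rate law is rate = k[NO₂]^2
Step 2: Note that the rate does not depend on [CO] (zero order in CO).
Step 3: rate = 0.32 × (0.21)^2 = 0.014112 M/s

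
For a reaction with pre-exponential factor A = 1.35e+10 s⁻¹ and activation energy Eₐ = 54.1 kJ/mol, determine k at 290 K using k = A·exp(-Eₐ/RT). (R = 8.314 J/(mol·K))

2.43e+00 s⁻¹

Step 1: Use the Arrhenius equation: k = A × exp(-Eₐ/RT)
Step 2: Convert Eₐ to J/mol: 54.1 kJ/mol = 54100 J/mol
Step 3: Calculate the exponent: -Eₐ/(RT) = -54100/(8.314 × 290) = -22.43826
Step 4: k = 1.35e+10 × exp(-22.43826)
Step 5: k = 1.35e+10 × 1.79965e-10 = 2.4295e+00 s⁻¹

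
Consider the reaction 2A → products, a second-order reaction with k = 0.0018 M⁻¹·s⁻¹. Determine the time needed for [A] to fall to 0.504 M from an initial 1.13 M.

610.7 s

Step 1: For second-order: t = (1/[A] - 1/[A]₀)/k
Step 2: t = (1/0.504 - 1/1.13)/0.0018
Step 3: t = (1.984 - 0.885)/0.0018
Step 4: t = 1.099/0.0018 = 610.7 s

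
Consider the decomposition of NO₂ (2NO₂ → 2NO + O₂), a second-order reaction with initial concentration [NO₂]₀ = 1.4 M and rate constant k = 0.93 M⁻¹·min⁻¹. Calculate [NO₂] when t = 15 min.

0.06819 M

Step 1: For a second-order reaction: 1/[NO₂] = 1/[NO₂]₀ + kt
Step 2: 1/[NO₂] = 1/1.4 + 0.93 × 15
Step 3: 1/[NO₂] = 0.7143 + 13.95 = 14.66
Step 4: [NO₂] = 1/14.66 = 0.06819 M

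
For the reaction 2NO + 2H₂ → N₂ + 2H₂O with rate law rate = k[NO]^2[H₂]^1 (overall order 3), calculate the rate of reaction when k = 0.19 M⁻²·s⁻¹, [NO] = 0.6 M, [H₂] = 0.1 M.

0.00684 M/s

Step 1: The rate law is rate = k[NO]^2[H₂]^1, overall order = 2+1 = 3
Step 2: Substitute values: rate = 0.19 × (0.6)^2 × (0.1)^1
Step 3: rate = 0.19 × 0.36 × 0.1 = 0.00684 M/s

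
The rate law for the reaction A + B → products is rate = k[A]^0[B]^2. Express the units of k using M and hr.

M⁻¹·hr⁻¹

Step 1: Overall order = 0 + 2 = 2.
Step 2: rate has units M·hr⁻¹; [A]^0[B]^2 has units M^2.
Step 3: k = rate/([A]^0[B]^2), so units of k = M^(1-2)·hr⁻¹ = M⁻¹·hr⁻¹.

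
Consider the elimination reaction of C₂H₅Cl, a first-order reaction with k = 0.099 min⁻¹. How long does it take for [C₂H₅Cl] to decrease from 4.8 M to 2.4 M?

7.001 min

Step 1: For first-order: t = ln([C₂H₅Cl]₀/[C₂H₅Cl])/k
Step 2: t = ln(4.8/2.4)/0.099
Step 3: t = ln(2)/0.099
Step 4: t = 0.6931/0.099 = 7.001 min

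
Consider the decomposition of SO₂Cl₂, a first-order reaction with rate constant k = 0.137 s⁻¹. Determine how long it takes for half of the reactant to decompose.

5.059 s

Step 1: For a first-order reaction, t₁/₂ = ln(2)/k
Step 2: t₁/₂ = ln(2)/0.137
Step 3: t₁/₂ = 0.6931/0.137 = 5.059 s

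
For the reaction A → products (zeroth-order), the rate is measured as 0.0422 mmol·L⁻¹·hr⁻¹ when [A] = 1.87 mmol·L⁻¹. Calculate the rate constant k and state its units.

0.0422 mmol·L⁻¹·hr⁻¹

Step 1: For a zeroth-order reaction, rate = k (independent of concentration).
Step 2: k = rate = 0.0422 mmol·L⁻¹·hr⁻¹.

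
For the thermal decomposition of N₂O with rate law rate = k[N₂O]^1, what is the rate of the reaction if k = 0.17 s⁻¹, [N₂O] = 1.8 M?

0.306 M/s

Step 1: Identify the rate law: rate = k[N₂O]^1
Step 2: Substitute values: rate = 0.17 × (1.8)^1
Step 3: Calculate: rate = 0.17 × 1.8 = 0.306 M/s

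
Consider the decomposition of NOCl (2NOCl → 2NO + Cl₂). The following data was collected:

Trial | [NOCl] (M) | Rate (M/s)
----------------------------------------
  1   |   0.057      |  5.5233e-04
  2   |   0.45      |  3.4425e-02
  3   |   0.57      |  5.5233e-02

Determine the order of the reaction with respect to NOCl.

second order (2)

Step 1: Compare trials to find order n where rate₂/rate₁ = ([NOCl]₂/[NOCl]₁)^n
Step 2: rate₂/rate₁ = 3.4425e-02/5.5233e-04 = 62.33
Step 3: [NOCl]₂/[NOCl]₁ = 0.45/0.057 = 7.895
Step 4: n = ln(62.33)/ln(7.895) = 2.00 ≈ 2
Step 5: The reaction is second order in NOCl.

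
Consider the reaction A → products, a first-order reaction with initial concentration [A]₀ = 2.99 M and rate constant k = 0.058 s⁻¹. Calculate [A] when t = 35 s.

0.3927 M

Step 1: For a first-order reaction: [A] = [A]₀ × e^(-kt)
Step 2: [A] = 2.99 × e^(-0.058 × 35)
Step 3: [A] = 2.99 × e^(-2.03)
Step 4: [A] = 2.99 × 0.131336 = 0.3927 M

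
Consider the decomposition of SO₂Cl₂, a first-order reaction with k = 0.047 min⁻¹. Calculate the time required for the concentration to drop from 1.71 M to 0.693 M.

19.22 min

Step 1: For first-order: t = ln([SO₂Cl₂]₀/[SO₂Cl₂])/k
Step 2: t = ln(1.71/0.693)/0.047
Step 3: t = ln(2.468)/0.047
Step 4: t = 0.9032/0.047 = 19.22 min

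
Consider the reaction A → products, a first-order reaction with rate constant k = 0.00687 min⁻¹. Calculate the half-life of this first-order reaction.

100.9 min

Step 1: For a first-order reaction, t₁/₂ = ln(2)/k
Step 2: t₁/₂ = ln(2)/0.00687
Step 3: t₁/₂ = 0.6931/0.00687 = 100.9 min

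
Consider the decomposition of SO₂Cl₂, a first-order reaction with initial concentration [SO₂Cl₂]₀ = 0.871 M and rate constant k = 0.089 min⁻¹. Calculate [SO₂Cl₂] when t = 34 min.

0.04225 M

Step 1: For a first-order reaction: [SO₂Cl₂] = [SO₂Cl₂]₀ × e^(-kt)
Step 2: [SO₂Cl₂] = 0.871 × e^(-0.089 × 34)
Step 3: [SO₂Cl₂] = 0.871 × e^(-3.026)
Step 4: [SO₂Cl₂] = 0.871 × 0.0485093 = 0.04225 M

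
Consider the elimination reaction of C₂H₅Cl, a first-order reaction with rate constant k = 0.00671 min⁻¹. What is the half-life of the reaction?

103.3 min

Step 1: For a first-order reaction, t₁/₂ = ln(2)/k
Step 2: t₁/₂ = ln(2)/0.00671
Step 3: t₁/₂ = 0.6931/0.00671 = 103.3 min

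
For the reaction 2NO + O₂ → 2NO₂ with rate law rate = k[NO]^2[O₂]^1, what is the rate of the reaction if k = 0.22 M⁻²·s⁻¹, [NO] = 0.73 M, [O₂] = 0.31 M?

0.03634 M/s

Step 1: The rate law is rate = k[NO]^2[O₂]^1
Step 2: Substitute: rate = 0.22 × (0.73)^2 × (0.31)^1
Step 3: rate = 0.22 × 0.5329 × 0.31 = 0.0363438 M/s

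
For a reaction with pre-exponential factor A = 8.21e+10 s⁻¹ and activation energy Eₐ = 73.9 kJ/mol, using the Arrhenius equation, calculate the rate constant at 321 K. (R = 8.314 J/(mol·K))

7.74e-02 s⁻¹

Step 1: Use the Arrhenius equation: k = A × exp(-Eₐ/RT)
Step 2: Convert Eₐ to J/mol: 73.9 kJ/mol = 73900 J/mol
Step 3: Calculate the exponent: -Eₐ/(RT) = -73900/(8.314 × 321) = -27.69041
Step 4: k = 8.21e+10 × exp(-27.69041)
Step 5: k = 8.21e+10 × 9.42340e-13 = 7.7366e-02 s⁻¹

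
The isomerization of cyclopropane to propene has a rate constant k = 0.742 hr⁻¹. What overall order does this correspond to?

first order (1)

Step 1: The units of k for an nth-order reaction are (concentration)^(1-n)·(time)⁻¹.
Step 2: Here k has units hr⁻¹, so the concentration exponent is 0.
Step 3: 1 - n = 0 ⇒ n = 1. The reaction is first order.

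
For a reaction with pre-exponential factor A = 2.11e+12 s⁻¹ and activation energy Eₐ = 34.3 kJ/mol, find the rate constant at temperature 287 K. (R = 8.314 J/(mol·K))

1.21e+06 s⁻¹

Step 1: Use the Arrhenius equation: k = A × exp(-Eₐ/RT)
Step 2: Convert Eₐ to J/mol: 34.3 kJ/mol = 34300 J/mol
Step 3: Calculate the exponent: -Eₐ/(RT) = -34300/(8.314 × 287) = -14.37481
Step 4: k = 2.11e+12 × exp(-14.37481)
Step 5: k = 2.11e+12 × 5.71609e-07 = 1.2061e+06 s⁻¹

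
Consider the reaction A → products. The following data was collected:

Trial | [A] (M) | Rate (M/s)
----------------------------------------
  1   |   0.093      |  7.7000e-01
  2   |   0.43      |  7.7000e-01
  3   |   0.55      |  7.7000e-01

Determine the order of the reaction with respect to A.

zeroth order (0)

Step 1: Compare trials - when concentration changes, rate stays constant.
Step 2: rate₂/rate₁ = 7.7000e-01/7.7000e-01 = 1
Step 3: [A]₂/[A]₁ = 0.43/0.093 = 4.624
Step 4: Since rate ratio ≈ (conc ratio)^0, the reaction is zeroth order.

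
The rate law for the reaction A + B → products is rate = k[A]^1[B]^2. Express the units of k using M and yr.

M⁻²·yr⁻¹

Step 1: Overall order = 1 + 2 = 3.
Step 2: rate has units M·yr⁻¹; [A]^1[B]^2 has units M^3.
Step 3: k = rate/([A]^1[B]^2), so units of k = M^(1-3)·yr⁻¹ = M⁻²·yr⁻¹.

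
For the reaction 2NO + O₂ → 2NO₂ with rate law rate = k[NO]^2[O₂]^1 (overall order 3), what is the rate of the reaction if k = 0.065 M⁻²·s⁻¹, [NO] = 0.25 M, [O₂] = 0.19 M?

0.0007719 M/s

Step 1: The rate law is rate = k[NO]^2[O₂]^1, overall order = 2+1 = 3
Step 2: Substitute values: rate = 0.065 × (0.25)^2 × (0.19)^1
Step 3: rate = 0.065 × 0.0625 × 0.19 = 0.000771875 M/s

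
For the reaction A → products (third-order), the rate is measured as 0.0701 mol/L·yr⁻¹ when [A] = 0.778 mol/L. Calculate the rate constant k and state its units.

0.1489 (mol/L)⁻²·yr⁻¹

Step 1: rate = k[A]^3, so k = rate / [A]^3.
Step 2: k = 0.0701 / (0.778)^3 = 0.0701 / 0.4709.
Step 3: k = 0.1489 (mol/L)⁻²·yr⁻¹.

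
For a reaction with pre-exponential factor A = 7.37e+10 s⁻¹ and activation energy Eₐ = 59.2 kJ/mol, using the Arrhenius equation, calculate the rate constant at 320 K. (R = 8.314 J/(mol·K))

1.60e+01 s⁻¹

Step 1: Use the Arrhenius equation: k = A × exp(-Eₐ/RT)
Step 2: Convert Eₐ to J/mol: 59.2 kJ/mol = 59200 J/mol
Step 3: Calculate the exponent: -Eₐ/(RT) = -59200/(8.314 × 320) = -22.25162
Step 4: k = 7.37e+10 × exp(-22.25162)
Step 5: k = 7.37e+10 × 2.16892e-10 = 1.5985e+01 s⁻¹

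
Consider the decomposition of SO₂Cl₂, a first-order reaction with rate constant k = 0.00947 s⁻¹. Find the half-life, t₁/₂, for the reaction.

73.19 s

Step 1: For a first-order reaction, t₁/₂ = ln(2)/k
Step 2: t₁/₂ = ln(2)/0.00947
Step 3: t₁/₂ = 0.6931/0.00947 = 73.19 s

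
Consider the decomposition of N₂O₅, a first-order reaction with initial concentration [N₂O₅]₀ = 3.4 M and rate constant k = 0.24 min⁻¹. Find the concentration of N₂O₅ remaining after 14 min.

0.1181 M

Step 1: For a first-order reaction: [N₂O₅] = [N₂O₅]₀ × e^(-kt)
Step 2: [N₂O₅] = 3.4 × e^(-0.24 × 14)
Step 3: [N₂O₅] = 3.4 × e^(-3.36)
Step 4: [N₂O₅] = 3.4 × 0.0347353 = 0.1181 M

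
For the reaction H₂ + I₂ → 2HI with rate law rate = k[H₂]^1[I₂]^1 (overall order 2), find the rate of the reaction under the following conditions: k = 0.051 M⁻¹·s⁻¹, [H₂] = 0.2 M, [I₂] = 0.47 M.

0.004794 M/s

Step 1: The rate law is rate = k[H₂]^1[I₂]^1, overall order = 1+1 = 2
Step 2: Substitute values: rate = 0.051 × (0.2)^1 × (0.47)^1
Step 3: rate = 0.051 × 0.2 × 0.47 = 0.004794 M/s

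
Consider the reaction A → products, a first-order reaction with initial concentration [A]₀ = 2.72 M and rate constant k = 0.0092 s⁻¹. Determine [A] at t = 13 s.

2.413 M

Step 1: For a first-order reaction: [A] = [A]₀ × e^(-kt)
Step 2: [A] = 2.72 × e^(-0.0092 × 13)
Step 3: [A] = 2.72 × e^(-0.1196)
Step 4: [A] = 2.72 × 0.887275 = 2.413 M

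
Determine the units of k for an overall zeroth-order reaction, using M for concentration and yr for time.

M·yr⁻¹

Step 1: For overall order n, rate = k × (concentration)^n.
Step 2: Rate has units M·yr⁻¹; concentration term has units M^0.
Step 3: k = rate / (concentration)^n, so units of k = M^(1-0)·yr⁻¹ = M·yr⁻¹.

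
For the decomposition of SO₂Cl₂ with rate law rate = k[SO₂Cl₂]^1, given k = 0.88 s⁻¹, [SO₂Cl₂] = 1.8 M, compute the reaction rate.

1.584 M/s

Step 1: Identify the rate law: rate = k[SO₂Cl₂]^1
Step 2: Substitute values: rate = 0.88 × (1.8)^1
Step 3: Calculate: rate = 0.88 × 1.8 = 1.584 M/s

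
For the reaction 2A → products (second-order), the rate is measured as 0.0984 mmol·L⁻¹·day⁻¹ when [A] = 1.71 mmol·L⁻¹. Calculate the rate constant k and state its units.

0.03365 (mmol·L⁻¹)⁻¹·day⁻¹

Step 1: rate = k[A]^2, so k = rate / [A]^2.
Step 2: k = 0.0984 / (1.71)^2 = 0.0984 / 2.924.
Step 3: k = 0.03365 (mmol·L⁻¹)⁻¹·day⁻¹.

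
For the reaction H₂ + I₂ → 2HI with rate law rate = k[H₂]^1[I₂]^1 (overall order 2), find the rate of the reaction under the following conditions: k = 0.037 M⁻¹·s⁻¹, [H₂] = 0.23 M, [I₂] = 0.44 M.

0.003744 M/s

Step 1: The rate law is rate = k[H₂]^1[I₂]^1, overall order = 1+1 = 2
Step 2: Substitute values: rate = 0.037 × (0.23)^1 × (0.44)^1
Step 3: rate = 0.037 × 0.23 × 0.44 = 0.0037444 M/s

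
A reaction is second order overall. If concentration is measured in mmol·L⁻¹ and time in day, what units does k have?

(mmol·L⁻¹)⁻¹·day⁻¹

Step 1: For overall order n, rate = k × (concentration)^n.
Step 2: Rate has units mmol·L⁻¹·day⁻¹; concentration term has units (mmol·L⁻¹)^2.
Step 3: k = rate / (concentration)^n, so units of k = (mmol·L⁻¹)^(1-2)·day⁻¹ = (mmol·L⁻¹)⁻¹·day⁻¹.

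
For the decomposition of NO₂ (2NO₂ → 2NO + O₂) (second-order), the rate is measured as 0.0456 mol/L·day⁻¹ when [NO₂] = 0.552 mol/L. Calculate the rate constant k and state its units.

0.1497 (mol/L)⁻¹·day⁻¹

Step 1: rate = k[NO₂]^2, so k = rate / [NO₂]^2.
Step 2: k = 0.0456 / (0.552)^2 = 0.0456 / 0.3047.
Step 3: k = 0.1497 (mol/L)⁻¹·day⁻¹.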